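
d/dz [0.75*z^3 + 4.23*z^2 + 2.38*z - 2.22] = 2.25*z^2 + 8.46*z + 2.38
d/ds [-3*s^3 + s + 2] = 1 - 9*s^2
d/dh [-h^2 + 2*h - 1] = 2 - 2*h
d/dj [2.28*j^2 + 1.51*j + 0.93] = 4.56*j + 1.51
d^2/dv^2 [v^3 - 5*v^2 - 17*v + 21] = 6*v - 10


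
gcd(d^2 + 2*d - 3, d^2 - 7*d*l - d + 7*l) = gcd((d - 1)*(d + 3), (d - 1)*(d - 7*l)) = d - 1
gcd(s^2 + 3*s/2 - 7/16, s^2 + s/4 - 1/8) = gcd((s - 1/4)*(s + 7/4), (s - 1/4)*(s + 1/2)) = s - 1/4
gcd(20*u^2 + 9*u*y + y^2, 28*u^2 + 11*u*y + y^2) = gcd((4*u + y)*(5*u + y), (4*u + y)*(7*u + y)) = 4*u + y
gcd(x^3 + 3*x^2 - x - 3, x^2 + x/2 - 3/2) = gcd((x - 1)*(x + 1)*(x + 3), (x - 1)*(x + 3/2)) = x - 1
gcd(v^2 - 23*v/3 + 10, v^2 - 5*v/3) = v - 5/3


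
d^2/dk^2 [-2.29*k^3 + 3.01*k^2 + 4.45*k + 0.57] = 6.02 - 13.74*k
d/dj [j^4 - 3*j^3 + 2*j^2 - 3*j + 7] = 4*j^3 - 9*j^2 + 4*j - 3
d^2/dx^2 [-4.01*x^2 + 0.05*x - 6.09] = -8.02000000000000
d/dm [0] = 0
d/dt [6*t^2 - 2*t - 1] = 12*t - 2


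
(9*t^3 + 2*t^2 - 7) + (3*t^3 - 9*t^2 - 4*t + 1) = 12*t^3 - 7*t^2 - 4*t - 6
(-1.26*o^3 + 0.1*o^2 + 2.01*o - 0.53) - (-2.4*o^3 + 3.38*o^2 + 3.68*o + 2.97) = 1.14*o^3 - 3.28*o^2 - 1.67*o - 3.5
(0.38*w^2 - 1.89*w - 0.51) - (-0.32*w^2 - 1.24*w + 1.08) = 0.7*w^2 - 0.65*w - 1.59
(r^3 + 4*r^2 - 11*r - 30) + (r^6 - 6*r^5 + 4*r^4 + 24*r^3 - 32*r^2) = r^6 - 6*r^5 + 4*r^4 + 25*r^3 - 28*r^2 - 11*r - 30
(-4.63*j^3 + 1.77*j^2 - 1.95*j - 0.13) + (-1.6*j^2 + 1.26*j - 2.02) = -4.63*j^3 + 0.17*j^2 - 0.69*j - 2.15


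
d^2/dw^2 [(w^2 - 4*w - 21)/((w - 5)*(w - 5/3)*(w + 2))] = 6*(9*w^6 - 108*w^5 - 495*w^4 + 4832*w^3 - 3813*w^2 - 12180*w - 19925)/(27*w^9 - 378*w^8 + 1359*w^7 + 2386*w^6 - 19395*w^5 + 6450*w^4 + 82125*w^3 - 71250*w^2 - 112500*w + 125000)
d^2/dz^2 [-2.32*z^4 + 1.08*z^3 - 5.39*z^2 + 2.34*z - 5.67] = -27.84*z^2 + 6.48*z - 10.78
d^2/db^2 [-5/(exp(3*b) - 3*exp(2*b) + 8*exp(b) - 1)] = 5*(-2*(3*exp(2*b) - 6*exp(b) + 8)^2*exp(b) + (9*exp(2*b) - 12*exp(b) + 8)*(exp(3*b) - 3*exp(2*b) + 8*exp(b) - 1))*exp(b)/(exp(3*b) - 3*exp(2*b) + 8*exp(b) - 1)^3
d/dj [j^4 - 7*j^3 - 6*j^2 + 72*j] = 4*j^3 - 21*j^2 - 12*j + 72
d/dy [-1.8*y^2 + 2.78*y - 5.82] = 2.78 - 3.6*y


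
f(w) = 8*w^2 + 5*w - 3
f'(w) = 16*w + 5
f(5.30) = 248.22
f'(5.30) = 89.80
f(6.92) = 414.69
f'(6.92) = 115.72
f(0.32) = -0.58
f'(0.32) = 10.12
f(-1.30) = 4.02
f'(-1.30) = -15.80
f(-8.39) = 518.19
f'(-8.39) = -129.24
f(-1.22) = 2.81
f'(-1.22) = -14.52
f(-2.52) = 35.20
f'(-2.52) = -35.32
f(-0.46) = -3.61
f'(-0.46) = -2.36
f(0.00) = -3.00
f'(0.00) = 5.00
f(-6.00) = 255.00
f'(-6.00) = -91.00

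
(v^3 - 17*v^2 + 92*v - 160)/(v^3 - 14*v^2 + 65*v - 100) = (v - 8)/(v - 5)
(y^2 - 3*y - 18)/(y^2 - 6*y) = (y + 3)/y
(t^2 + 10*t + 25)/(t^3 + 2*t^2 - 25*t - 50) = (t + 5)/(t^2 - 3*t - 10)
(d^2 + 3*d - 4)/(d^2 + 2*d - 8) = (d - 1)/(d - 2)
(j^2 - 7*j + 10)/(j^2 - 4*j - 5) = (j - 2)/(j + 1)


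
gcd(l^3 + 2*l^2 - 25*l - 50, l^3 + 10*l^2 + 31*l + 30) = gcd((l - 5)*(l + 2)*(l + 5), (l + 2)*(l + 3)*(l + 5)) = l^2 + 7*l + 10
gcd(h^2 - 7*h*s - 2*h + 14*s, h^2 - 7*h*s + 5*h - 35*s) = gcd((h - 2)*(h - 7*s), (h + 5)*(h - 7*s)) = -h + 7*s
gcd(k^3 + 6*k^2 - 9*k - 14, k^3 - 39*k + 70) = k^2 + 5*k - 14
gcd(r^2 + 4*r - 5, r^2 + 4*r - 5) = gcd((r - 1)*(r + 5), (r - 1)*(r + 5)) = r^2 + 4*r - 5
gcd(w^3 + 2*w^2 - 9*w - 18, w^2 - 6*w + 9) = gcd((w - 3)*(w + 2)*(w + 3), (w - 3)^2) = w - 3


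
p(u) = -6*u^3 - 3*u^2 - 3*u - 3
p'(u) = -18*u^2 - 6*u - 3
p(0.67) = -8.16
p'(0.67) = -15.10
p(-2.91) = 128.18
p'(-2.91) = -137.97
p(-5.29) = 817.13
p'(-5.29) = -474.97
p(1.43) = -30.97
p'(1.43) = -48.39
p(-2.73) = 104.91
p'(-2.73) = -120.77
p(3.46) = -297.83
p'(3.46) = -239.25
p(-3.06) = 150.00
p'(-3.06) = -153.18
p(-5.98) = 1190.74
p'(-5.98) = -610.81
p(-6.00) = 1203.00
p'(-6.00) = -615.00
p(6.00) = -1425.00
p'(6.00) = -687.00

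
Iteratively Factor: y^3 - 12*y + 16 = (y - 2)*(y^2 + 2*y - 8) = (y - 2)^2*(y + 4)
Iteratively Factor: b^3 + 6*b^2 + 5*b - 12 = (b + 4)*(b^2 + 2*b - 3) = (b - 1)*(b + 4)*(b + 3)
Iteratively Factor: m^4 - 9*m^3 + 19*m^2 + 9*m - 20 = (m - 5)*(m^3 - 4*m^2 - m + 4) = (m - 5)*(m - 4)*(m^2 - 1) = (m - 5)*(m - 4)*(m - 1)*(m + 1)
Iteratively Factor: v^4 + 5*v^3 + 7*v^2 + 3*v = (v)*(v^3 + 5*v^2 + 7*v + 3) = v*(v + 1)*(v^2 + 4*v + 3) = v*(v + 1)*(v + 3)*(v + 1)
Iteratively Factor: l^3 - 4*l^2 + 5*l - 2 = (l - 1)*(l^2 - 3*l + 2) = (l - 2)*(l - 1)*(l - 1)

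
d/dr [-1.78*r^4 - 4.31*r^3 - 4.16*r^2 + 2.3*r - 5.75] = -7.12*r^3 - 12.93*r^2 - 8.32*r + 2.3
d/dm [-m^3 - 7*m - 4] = -3*m^2 - 7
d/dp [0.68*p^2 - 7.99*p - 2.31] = 1.36*p - 7.99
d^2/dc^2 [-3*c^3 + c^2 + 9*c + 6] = 2 - 18*c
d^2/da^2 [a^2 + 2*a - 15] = 2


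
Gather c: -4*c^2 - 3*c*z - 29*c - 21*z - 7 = -4*c^2 + c*(-3*z - 29) - 21*z - 7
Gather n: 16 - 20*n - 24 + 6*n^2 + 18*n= 6*n^2 - 2*n - 8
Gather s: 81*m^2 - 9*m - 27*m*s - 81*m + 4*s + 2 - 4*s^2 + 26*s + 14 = 81*m^2 - 90*m - 4*s^2 + s*(30 - 27*m) + 16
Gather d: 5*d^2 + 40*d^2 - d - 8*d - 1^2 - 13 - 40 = 45*d^2 - 9*d - 54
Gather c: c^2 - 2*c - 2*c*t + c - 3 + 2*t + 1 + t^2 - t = c^2 + c*(-2*t - 1) + t^2 + t - 2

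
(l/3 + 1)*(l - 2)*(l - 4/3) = l^3/3 - l^2/9 - 22*l/9 + 8/3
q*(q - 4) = q^2 - 4*q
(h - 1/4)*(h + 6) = h^2 + 23*h/4 - 3/2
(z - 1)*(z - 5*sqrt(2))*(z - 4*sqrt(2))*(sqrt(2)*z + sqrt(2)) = sqrt(2)*z^4 - 18*z^3 + 39*sqrt(2)*z^2 + 18*z - 40*sqrt(2)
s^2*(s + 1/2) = s^3 + s^2/2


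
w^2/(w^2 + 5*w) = w/(w + 5)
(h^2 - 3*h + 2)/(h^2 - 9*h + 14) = (h - 1)/(h - 7)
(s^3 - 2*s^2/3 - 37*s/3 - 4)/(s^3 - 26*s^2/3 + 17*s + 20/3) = (s + 3)/(s - 5)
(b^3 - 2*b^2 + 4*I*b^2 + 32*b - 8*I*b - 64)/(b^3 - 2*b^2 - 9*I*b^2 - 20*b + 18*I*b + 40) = (b + 8*I)/(b - 5*I)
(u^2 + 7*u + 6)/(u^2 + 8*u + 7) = (u + 6)/(u + 7)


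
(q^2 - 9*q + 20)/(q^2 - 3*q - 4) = (q - 5)/(q + 1)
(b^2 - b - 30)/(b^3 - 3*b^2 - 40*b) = (b - 6)/(b*(b - 8))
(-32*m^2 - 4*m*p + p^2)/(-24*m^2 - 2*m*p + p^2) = (-8*m + p)/(-6*m + p)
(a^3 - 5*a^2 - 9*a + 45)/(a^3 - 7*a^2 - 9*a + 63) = (a - 5)/(a - 7)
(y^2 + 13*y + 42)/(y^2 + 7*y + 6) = (y + 7)/(y + 1)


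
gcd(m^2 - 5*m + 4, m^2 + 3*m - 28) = m - 4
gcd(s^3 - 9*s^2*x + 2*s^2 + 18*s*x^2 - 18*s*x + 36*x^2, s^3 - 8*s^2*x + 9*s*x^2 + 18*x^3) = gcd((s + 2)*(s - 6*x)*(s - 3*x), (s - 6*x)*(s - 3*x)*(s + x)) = s^2 - 9*s*x + 18*x^2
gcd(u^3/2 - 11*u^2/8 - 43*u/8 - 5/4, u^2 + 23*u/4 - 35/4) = 1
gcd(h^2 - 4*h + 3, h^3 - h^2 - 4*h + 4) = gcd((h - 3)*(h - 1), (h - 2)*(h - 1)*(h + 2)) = h - 1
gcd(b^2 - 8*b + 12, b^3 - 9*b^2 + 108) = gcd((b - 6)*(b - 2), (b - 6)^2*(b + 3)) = b - 6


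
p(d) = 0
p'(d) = 0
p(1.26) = 0.00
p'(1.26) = 0.00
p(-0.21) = 0.00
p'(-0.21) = 0.00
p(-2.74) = 0.00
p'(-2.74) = 0.00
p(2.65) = 0.00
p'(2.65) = 0.00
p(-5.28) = 0.00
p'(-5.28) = 0.00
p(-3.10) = 0.00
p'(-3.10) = 0.00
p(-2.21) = 0.00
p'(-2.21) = 0.00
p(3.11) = 0.00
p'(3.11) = 0.00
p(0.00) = 0.00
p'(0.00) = 0.00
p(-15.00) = 0.00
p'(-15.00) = 0.00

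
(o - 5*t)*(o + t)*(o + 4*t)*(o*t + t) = o^4*t + o^3*t - 21*o^2*t^3 - 20*o*t^4 - 21*o*t^3 - 20*t^4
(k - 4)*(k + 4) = k^2 - 16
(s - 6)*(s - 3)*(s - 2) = s^3 - 11*s^2 + 36*s - 36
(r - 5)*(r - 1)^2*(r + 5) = r^4 - 2*r^3 - 24*r^2 + 50*r - 25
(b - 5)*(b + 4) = b^2 - b - 20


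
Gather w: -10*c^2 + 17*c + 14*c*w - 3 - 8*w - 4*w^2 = -10*c^2 + 17*c - 4*w^2 + w*(14*c - 8) - 3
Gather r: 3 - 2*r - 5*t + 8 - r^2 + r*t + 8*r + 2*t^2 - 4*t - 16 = -r^2 + r*(t + 6) + 2*t^2 - 9*t - 5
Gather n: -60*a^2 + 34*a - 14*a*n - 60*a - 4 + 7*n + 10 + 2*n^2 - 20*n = -60*a^2 - 26*a + 2*n^2 + n*(-14*a - 13) + 6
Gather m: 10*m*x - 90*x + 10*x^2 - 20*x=10*m*x + 10*x^2 - 110*x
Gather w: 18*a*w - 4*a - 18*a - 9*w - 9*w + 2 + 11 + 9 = -22*a + w*(18*a - 18) + 22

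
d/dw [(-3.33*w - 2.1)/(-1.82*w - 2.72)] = (9.528792*w + 14.240832)/(1.82*w + 2.72)^3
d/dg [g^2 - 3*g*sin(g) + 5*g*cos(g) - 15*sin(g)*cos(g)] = -5*g*sin(g) - 3*g*cos(g) + 2*g - 3*sin(g) + 5*cos(g) - 15*cos(2*g)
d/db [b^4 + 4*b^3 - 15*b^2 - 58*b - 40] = 4*b^3 + 12*b^2 - 30*b - 58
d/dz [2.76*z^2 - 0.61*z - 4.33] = 5.52*z - 0.61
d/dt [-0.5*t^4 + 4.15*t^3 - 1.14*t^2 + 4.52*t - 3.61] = -2.0*t^3 + 12.45*t^2 - 2.28*t + 4.52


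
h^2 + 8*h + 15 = (h + 3)*(h + 5)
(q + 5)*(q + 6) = q^2 + 11*q + 30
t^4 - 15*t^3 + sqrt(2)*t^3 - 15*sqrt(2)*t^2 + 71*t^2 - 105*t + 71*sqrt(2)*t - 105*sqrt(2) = (t - 7)*(t - 5)*(t - 3)*(t + sqrt(2))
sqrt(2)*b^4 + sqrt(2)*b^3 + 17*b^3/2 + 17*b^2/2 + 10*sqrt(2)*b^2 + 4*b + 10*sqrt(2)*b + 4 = (b + 1)*(b + 2*sqrt(2))^2*(sqrt(2)*b + 1/2)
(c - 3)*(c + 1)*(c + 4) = c^3 + 2*c^2 - 11*c - 12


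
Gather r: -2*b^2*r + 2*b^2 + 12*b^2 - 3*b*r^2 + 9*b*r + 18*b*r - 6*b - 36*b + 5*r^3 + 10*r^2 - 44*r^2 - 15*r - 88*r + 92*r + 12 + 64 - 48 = 14*b^2 - 42*b + 5*r^3 + r^2*(-3*b - 34) + r*(-2*b^2 + 27*b - 11) + 28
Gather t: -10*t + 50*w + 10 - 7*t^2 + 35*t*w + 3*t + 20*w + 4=-7*t^2 + t*(35*w - 7) + 70*w + 14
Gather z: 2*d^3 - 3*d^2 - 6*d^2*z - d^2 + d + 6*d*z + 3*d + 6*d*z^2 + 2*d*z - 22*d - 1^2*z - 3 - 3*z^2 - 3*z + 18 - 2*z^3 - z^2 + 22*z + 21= 2*d^3 - 4*d^2 - 18*d - 2*z^3 + z^2*(6*d - 4) + z*(-6*d^2 + 8*d + 18) + 36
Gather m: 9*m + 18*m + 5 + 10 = 27*m + 15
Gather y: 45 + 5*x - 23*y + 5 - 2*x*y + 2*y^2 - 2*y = 5*x + 2*y^2 + y*(-2*x - 25) + 50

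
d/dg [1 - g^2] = -2*g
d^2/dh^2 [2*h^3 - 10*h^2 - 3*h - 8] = 12*h - 20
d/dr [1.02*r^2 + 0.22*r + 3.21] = 2.04*r + 0.22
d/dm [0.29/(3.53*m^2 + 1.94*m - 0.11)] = (-2.0474*m - 0.5626)/(3.53*m^2 + 1.94*m - 0.11)^2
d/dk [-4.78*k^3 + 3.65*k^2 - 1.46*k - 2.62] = -14.34*k^2 + 7.3*k - 1.46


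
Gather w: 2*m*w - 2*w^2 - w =-2*w^2 + w*(2*m - 1)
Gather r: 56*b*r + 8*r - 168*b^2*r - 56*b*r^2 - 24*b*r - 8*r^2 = r^2*(-56*b - 8) + r*(-168*b^2 + 32*b + 8)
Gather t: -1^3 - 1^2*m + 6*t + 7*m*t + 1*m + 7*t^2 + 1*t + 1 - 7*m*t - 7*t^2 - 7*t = 0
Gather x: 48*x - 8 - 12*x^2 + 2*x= -12*x^2 + 50*x - 8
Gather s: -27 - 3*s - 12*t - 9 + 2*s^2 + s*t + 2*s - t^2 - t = 2*s^2 + s*(t - 1) - t^2 - 13*t - 36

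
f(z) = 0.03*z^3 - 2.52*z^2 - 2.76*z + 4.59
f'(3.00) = -17.07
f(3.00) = -25.56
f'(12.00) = -50.28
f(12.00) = -339.57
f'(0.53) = -5.41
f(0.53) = 2.42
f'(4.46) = -23.45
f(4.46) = -55.18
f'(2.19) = -13.37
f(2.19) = -13.23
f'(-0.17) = -1.90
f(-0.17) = 4.99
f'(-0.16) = -1.95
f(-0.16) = 4.97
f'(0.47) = -5.11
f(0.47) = 2.74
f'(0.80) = -6.73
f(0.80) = 0.78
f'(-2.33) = 9.47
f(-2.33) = -3.04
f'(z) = 0.09*z^2 - 5.04*z - 2.76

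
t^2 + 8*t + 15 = (t + 3)*(t + 5)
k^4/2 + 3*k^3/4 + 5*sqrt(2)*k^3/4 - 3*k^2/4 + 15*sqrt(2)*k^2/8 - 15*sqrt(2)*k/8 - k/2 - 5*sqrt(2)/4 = (k/2 + 1)*(k - 1)*(k + 1/2)*(k + 5*sqrt(2)/2)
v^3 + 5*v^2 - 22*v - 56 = (v - 4)*(v + 2)*(v + 7)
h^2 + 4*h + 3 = (h + 1)*(h + 3)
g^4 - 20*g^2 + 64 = (g - 4)*(g - 2)*(g + 2)*(g + 4)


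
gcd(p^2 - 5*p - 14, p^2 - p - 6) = p + 2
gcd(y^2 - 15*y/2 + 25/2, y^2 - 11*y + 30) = y - 5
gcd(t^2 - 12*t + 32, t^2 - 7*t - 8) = t - 8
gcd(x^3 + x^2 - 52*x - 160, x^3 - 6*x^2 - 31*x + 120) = x^2 - 3*x - 40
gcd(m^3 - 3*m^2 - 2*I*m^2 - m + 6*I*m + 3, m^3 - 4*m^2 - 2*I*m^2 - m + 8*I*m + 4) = m^2 - 2*I*m - 1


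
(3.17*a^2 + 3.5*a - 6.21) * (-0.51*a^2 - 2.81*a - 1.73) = -1.6167*a^4 - 10.6927*a^3 - 12.152*a^2 + 11.3951*a + 10.7433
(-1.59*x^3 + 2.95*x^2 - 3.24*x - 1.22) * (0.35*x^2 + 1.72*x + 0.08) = -0.5565*x^5 - 1.7023*x^4 + 3.8128*x^3 - 5.7638*x^2 - 2.3576*x - 0.0976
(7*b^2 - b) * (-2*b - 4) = -14*b^3 - 26*b^2 + 4*b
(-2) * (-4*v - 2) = 8*v + 4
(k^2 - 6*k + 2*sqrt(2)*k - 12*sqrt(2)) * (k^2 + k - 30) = k^4 - 5*k^3 + 2*sqrt(2)*k^3 - 36*k^2 - 10*sqrt(2)*k^2 - 72*sqrt(2)*k + 180*k + 360*sqrt(2)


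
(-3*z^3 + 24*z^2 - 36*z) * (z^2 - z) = -3*z^5 + 27*z^4 - 60*z^3 + 36*z^2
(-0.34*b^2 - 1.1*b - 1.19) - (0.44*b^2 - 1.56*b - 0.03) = -0.78*b^2 + 0.46*b - 1.16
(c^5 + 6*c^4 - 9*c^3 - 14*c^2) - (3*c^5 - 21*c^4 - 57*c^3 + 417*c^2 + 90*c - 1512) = -2*c^5 + 27*c^4 + 48*c^3 - 431*c^2 - 90*c + 1512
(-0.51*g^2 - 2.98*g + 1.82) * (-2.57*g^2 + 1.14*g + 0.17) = 1.3107*g^4 + 7.0772*g^3 - 8.1613*g^2 + 1.5682*g + 0.3094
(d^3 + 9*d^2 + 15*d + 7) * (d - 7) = d^4 + 2*d^3 - 48*d^2 - 98*d - 49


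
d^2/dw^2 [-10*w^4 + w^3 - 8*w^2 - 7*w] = -120*w^2 + 6*w - 16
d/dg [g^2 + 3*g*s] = 2*g + 3*s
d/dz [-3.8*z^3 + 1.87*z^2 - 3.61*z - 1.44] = -11.4*z^2 + 3.74*z - 3.61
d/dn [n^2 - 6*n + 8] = 2*n - 6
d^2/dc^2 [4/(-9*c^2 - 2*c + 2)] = 8*(81*c^2 + 18*c - 4*(9*c + 1)^2 - 18)/(9*c^2 + 2*c - 2)^3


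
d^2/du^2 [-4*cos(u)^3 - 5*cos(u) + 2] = (17 - 36*sin(u)^2)*cos(u)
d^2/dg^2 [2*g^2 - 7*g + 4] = 4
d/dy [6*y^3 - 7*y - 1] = 18*y^2 - 7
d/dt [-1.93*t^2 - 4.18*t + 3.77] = -3.86*t - 4.18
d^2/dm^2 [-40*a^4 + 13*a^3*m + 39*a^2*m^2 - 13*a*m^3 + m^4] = 78*a^2 - 78*a*m + 12*m^2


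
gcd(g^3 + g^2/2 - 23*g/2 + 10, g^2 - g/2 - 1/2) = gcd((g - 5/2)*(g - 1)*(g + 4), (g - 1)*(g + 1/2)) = g - 1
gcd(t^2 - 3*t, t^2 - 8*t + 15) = t - 3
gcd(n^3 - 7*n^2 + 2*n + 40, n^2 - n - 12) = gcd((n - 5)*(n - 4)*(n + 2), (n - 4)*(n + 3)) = n - 4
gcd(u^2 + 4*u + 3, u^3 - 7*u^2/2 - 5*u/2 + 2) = u + 1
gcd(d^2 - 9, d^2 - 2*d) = 1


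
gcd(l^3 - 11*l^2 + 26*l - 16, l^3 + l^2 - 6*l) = l - 2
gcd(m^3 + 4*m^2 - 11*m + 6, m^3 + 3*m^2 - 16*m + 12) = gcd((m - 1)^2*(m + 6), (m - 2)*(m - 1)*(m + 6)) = m^2 + 5*m - 6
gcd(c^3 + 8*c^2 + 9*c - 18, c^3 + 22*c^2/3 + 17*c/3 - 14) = c^2 + 5*c - 6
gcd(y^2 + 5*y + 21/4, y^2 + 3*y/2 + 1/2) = 1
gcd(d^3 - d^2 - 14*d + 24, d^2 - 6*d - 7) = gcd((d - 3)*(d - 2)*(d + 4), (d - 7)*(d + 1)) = 1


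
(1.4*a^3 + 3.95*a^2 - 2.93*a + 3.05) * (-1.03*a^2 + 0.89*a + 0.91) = -1.442*a^5 - 2.8225*a^4 + 7.8074*a^3 - 2.1547*a^2 + 0.0481999999999996*a + 2.7755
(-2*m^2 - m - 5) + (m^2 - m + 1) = -m^2 - 2*m - 4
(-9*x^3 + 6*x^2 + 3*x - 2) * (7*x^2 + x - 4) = -63*x^5 + 33*x^4 + 63*x^3 - 35*x^2 - 14*x + 8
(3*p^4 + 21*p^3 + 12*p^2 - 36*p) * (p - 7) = 3*p^5 - 135*p^3 - 120*p^2 + 252*p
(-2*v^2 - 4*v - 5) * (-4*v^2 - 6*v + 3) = 8*v^4 + 28*v^3 + 38*v^2 + 18*v - 15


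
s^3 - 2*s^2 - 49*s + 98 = (s - 7)*(s - 2)*(s + 7)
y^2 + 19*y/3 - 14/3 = (y - 2/3)*(y + 7)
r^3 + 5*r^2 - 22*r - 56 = (r - 4)*(r + 2)*(r + 7)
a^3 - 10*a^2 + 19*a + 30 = (a - 6)*(a - 5)*(a + 1)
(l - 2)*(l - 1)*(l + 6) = l^3 + 3*l^2 - 16*l + 12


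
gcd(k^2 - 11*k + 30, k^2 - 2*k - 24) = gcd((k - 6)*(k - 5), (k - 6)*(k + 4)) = k - 6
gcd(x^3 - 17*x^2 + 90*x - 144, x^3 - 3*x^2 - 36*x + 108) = x^2 - 9*x + 18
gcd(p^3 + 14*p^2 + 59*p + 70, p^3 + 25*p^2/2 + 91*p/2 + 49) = p^2 + 9*p + 14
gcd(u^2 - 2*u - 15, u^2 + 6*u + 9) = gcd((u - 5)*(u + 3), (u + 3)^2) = u + 3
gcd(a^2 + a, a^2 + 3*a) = a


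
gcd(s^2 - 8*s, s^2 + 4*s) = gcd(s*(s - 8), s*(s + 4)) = s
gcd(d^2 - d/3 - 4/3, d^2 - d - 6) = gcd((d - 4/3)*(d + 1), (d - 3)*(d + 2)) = 1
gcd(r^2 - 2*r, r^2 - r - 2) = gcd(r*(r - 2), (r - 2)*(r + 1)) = r - 2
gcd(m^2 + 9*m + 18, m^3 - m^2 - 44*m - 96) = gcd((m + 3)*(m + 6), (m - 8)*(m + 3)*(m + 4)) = m + 3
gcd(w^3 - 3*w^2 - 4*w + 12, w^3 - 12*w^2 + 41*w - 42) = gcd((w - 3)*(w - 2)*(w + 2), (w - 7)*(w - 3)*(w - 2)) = w^2 - 5*w + 6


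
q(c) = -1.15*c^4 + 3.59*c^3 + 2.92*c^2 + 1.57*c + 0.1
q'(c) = -4.6*c^3 + 10.77*c^2 + 5.84*c + 1.57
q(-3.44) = -277.93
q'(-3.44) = 296.18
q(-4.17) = -563.72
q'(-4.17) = 498.05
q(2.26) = 30.00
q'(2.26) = 16.68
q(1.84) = 22.06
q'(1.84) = 20.12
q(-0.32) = -0.23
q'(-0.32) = 0.95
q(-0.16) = -0.09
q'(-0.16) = 0.93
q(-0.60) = -0.72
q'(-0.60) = 2.94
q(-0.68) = -0.99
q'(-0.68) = 4.03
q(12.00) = -17203.46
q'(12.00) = -6326.27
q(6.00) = -600.32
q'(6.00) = -569.27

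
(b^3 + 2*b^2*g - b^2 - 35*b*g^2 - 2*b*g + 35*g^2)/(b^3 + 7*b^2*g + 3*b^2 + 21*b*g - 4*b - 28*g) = (b - 5*g)/(b + 4)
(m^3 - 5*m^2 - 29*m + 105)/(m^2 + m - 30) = (m^3 - 5*m^2 - 29*m + 105)/(m^2 + m - 30)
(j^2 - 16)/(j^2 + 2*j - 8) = (j - 4)/(j - 2)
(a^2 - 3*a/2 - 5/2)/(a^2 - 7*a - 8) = (a - 5/2)/(a - 8)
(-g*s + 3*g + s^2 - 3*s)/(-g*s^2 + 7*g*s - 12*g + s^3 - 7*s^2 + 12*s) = 1/(s - 4)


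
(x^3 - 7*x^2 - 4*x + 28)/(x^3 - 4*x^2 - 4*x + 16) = (x - 7)/(x - 4)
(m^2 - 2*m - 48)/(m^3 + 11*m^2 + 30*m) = (m - 8)/(m*(m + 5))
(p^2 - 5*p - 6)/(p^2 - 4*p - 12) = (p + 1)/(p + 2)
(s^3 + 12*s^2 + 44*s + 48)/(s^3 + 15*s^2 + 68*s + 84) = (s + 4)/(s + 7)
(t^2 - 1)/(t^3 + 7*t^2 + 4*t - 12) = (t + 1)/(t^2 + 8*t + 12)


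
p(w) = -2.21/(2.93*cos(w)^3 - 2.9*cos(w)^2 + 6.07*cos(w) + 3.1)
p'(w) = -2.21*(8.79*sin(w)*cos(w)^2 - 5.8*sin(w)*cos(w) + 6.07*sin(w))/(2.93*cos(w)^3 - 2.9*cos(w)^2 + 6.07*cos(w) + 3.1)^2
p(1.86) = -2.07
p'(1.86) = -15.76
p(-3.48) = 0.29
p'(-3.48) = -0.24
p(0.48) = -0.27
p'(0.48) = -0.12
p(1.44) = -0.57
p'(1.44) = -0.81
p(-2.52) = 0.41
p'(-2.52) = 0.75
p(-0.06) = -0.24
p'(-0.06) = 0.01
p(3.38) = 0.27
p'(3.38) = 0.15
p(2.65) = 0.34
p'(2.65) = -0.44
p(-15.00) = 0.49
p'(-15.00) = 1.12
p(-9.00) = 0.31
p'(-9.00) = 0.34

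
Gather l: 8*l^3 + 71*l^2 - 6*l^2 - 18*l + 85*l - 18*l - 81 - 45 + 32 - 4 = 8*l^3 + 65*l^2 + 49*l - 98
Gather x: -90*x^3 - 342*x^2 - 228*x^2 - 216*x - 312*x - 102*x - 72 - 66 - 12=-90*x^3 - 570*x^2 - 630*x - 150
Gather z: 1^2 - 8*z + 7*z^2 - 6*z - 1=7*z^2 - 14*z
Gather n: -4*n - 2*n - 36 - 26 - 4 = -6*n - 66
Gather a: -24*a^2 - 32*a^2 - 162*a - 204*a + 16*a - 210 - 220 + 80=-56*a^2 - 350*a - 350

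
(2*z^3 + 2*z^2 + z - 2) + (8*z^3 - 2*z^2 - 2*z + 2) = 10*z^3 - z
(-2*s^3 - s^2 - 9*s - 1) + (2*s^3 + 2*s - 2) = -s^2 - 7*s - 3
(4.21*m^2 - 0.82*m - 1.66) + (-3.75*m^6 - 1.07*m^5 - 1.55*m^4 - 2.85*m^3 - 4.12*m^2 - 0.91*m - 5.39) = -3.75*m^6 - 1.07*m^5 - 1.55*m^4 - 2.85*m^3 + 0.0899999999999999*m^2 - 1.73*m - 7.05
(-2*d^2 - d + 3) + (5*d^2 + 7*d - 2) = 3*d^2 + 6*d + 1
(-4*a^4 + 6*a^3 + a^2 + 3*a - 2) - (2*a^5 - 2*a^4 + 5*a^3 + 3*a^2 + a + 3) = -2*a^5 - 2*a^4 + a^3 - 2*a^2 + 2*a - 5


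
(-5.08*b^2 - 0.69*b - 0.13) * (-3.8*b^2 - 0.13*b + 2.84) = 19.304*b^4 + 3.2824*b^3 - 13.8435*b^2 - 1.9427*b - 0.3692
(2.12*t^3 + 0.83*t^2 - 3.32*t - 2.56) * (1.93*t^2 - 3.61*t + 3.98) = 4.0916*t^5 - 6.0513*t^4 - 0.966299999999999*t^3 + 10.3478*t^2 - 3.972*t - 10.1888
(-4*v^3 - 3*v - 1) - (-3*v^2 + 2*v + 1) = -4*v^3 + 3*v^2 - 5*v - 2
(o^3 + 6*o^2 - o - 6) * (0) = 0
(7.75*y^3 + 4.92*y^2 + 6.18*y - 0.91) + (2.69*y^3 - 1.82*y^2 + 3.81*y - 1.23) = 10.44*y^3 + 3.1*y^2 + 9.99*y - 2.14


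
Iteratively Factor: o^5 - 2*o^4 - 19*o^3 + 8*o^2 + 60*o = (o)*(o^4 - 2*o^3 - 19*o^2 + 8*o + 60) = o*(o - 5)*(o^3 + 3*o^2 - 4*o - 12) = o*(o - 5)*(o + 2)*(o^2 + o - 6) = o*(o - 5)*(o + 2)*(o + 3)*(o - 2)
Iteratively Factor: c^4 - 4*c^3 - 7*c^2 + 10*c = (c)*(c^3 - 4*c^2 - 7*c + 10) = c*(c - 5)*(c^2 + c - 2) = c*(c - 5)*(c + 2)*(c - 1)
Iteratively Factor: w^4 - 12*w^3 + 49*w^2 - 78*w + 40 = (w - 5)*(w^3 - 7*w^2 + 14*w - 8) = (w - 5)*(w - 4)*(w^2 - 3*w + 2) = (w - 5)*(w - 4)*(w - 2)*(w - 1)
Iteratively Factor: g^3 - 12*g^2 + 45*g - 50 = (g - 5)*(g^2 - 7*g + 10) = (g - 5)*(g - 2)*(g - 5)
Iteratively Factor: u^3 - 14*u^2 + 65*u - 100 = (u - 4)*(u^2 - 10*u + 25) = (u - 5)*(u - 4)*(u - 5)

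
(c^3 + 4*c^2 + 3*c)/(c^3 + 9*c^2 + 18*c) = (c + 1)/(c + 6)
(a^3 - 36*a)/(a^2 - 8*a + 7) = a*(a^2 - 36)/(a^2 - 8*a + 7)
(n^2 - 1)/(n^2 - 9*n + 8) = (n + 1)/(n - 8)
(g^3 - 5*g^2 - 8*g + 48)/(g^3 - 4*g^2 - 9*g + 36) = (g - 4)/(g - 3)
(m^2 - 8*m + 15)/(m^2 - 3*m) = (m - 5)/m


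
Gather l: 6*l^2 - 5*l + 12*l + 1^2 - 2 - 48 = 6*l^2 + 7*l - 49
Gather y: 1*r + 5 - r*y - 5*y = r + y*(-r - 5) + 5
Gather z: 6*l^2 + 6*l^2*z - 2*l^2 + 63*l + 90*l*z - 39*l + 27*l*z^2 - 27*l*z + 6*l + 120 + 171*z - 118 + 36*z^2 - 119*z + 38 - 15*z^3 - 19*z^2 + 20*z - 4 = 4*l^2 + 30*l - 15*z^3 + z^2*(27*l + 17) + z*(6*l^2 + 63*l + 72) + 36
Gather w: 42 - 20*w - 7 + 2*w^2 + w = 2*w^2 - 19*w + 35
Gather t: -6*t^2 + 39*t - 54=-6*t^2 + 39*t - 54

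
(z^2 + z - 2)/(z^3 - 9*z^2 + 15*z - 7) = (z + 2)/(z^2 - 8*z + 7)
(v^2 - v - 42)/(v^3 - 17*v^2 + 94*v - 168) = (v + 6)/(v^2 - 10*v + 24)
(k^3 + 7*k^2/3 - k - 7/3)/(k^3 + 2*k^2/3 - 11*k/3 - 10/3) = (3*k^2 + 4*k - 7)/(3*k^2 - k - 10)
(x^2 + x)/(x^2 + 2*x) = (x + 1)/(x + 2)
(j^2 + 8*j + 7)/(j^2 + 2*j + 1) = (j + 7)/(j + 1)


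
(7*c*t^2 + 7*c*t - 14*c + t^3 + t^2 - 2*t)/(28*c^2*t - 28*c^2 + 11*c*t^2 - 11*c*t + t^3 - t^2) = (t + 2)/(4*c + t)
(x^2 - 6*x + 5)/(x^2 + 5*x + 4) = (x^2 - 6*x + 5)/(x^2 + 5*x + 4)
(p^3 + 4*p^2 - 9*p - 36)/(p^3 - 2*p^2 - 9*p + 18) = (p + 4)/(p - 2)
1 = 1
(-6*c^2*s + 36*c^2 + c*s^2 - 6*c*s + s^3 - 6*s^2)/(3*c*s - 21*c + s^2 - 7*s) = (-2*c*s + 12*c + s^2 - 6*s)/(s - 7)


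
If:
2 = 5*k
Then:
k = 2/5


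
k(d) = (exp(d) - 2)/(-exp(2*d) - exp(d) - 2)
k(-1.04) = 0.66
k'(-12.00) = 0.00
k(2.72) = -0.05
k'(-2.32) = -0.10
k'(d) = (exp(d) - 2)*(2*exp(2*d) + exp(d))/(-exp(2*d) - exp(d) - 2)^2 + exp(d)/(-exp(2*d) - exp(d) - 2) = ((exp(d) - 2)*(2*exp(d) + 1) - exp(2*d) - exp(d) - 2)*exp(d)/(exp(2*d) + exp(d) + 2)^2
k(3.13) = -0.04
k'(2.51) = 0.04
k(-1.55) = 0.79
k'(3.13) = 0.03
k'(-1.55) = -0.20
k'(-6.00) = 0.00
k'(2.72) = 0.04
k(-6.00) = 1.00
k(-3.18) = 0.96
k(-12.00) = 1.00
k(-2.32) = 0.90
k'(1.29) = -0.05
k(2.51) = -0.06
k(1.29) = -0.09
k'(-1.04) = -0.30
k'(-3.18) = -0.04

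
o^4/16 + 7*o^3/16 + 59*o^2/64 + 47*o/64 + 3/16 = (o/4 + 1/4)*(o/4 + 1)*(o + 1/2)*(o + 3/2)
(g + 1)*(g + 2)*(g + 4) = g^3 + 7*g^2 + 14*g + 8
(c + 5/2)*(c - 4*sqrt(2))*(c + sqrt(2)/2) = c^3 - 7*sqrt(2)*c^2/2 + 5*c^2/2 - 35*sqrt(2)*c/4 - 4*c - 10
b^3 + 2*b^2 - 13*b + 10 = (b - 2)*(b - 1)*(b + 5)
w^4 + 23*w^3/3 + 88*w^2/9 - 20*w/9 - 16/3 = (w - 2/3)*(w + 1)*(w + 4/3)*(w + 6)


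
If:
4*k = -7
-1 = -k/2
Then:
No Solution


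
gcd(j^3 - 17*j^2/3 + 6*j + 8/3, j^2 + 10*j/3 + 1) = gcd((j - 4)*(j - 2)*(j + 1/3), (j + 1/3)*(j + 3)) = j + 1/3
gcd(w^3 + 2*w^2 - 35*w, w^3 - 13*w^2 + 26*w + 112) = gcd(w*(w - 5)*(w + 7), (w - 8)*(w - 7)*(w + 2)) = 1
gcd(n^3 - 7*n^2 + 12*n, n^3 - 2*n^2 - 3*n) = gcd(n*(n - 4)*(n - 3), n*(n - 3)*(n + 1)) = n^2 - 3*n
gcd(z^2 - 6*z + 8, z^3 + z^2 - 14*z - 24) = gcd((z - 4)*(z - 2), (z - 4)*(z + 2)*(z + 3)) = z - 4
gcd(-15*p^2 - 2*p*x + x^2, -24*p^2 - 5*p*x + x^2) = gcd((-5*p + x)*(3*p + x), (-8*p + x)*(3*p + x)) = 3*p + x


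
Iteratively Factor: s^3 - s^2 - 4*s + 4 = (s - 1)*(s^2 - 4) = (s - 1)*(s + 2)*(s - 2)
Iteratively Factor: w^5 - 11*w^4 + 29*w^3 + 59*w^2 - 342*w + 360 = (w - 2)*(w^4 - 9*w^3 + 11*w^2 + 81*w - 180) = (w - 3)*(w - 2)*(w^3 - 6*w^2 - 7*w + 60) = (w - 3)*(w - 2)*(w + 3)*(w^2 - 9*w + 20) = (w - 4)*(w - 3)*(w - 2)*(w + 3)*(w - 5)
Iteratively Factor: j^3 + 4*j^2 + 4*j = (j + 2)*(j^2 + 2*j) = (j + 2)^2*(j)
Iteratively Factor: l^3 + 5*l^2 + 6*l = (l + 2)*(l^2 + 3*l) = l*(l + 2)*(l + 3)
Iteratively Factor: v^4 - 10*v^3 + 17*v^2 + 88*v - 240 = (v - 4)*(v^3 - 6*v^2 - 7*v + 60) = (v - 4)^2*(v^2 - 2*v - 15) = (v - 5)*(v - 4)^2*(v + 3)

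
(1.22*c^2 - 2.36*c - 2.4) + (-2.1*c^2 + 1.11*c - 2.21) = -0.88*c^2 - 1.25*c - 4.61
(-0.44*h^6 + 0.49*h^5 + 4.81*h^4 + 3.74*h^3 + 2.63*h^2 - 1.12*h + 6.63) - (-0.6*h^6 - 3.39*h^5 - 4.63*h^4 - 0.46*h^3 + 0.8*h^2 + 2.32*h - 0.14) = 0.16*h^6 + 3.88*h^5 + 9.44*h^4 + 4.2*h^3 + 1.83*h^2 - 3.44*h + 6.77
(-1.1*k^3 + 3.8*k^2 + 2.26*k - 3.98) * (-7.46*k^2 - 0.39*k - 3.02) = 8.206*k^5 - 27.919*k^4 - 15.0196*k^3 + 17.3334*k^2 - 5.273*k + 12.0196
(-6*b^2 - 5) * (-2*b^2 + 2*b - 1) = 12*b^4 - 12*b^3 + 16*b^2 - 10*b + 5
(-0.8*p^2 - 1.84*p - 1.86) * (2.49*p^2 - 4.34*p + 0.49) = -1.992*p^4 - 1.1096*p^3 + 2.9622*p^2 + 7.1708*p - 0.9114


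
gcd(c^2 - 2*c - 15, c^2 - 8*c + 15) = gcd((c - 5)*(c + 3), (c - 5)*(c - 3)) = c - 5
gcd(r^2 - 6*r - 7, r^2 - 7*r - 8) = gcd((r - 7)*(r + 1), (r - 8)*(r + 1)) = r + 1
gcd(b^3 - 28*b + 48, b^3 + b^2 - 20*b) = b - 4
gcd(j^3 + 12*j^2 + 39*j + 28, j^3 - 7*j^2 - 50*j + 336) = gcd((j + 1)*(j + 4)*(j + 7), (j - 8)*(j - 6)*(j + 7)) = j + 7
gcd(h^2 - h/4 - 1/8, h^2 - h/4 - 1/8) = h^2 - h/4 - 1/8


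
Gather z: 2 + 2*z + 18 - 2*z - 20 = 0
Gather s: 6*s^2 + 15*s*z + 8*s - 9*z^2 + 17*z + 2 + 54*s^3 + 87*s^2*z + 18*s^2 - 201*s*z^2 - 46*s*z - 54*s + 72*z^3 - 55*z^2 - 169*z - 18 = 54*s^3 + s^2*(87*z + 24) + s*(-201*z^2 - 31*z - 46) + 72*z^3 - 64*z^2 - 152*z - 16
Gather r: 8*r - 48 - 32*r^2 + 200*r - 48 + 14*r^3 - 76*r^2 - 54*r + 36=14*r^3 - 108*r^2 + 154*r - 60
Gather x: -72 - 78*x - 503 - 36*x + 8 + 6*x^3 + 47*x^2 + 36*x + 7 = 6*x^3 + 47*x^2 - 78*x - 560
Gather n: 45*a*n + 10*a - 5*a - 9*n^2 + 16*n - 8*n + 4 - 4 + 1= 5*a - 9*n^2 + n*(45*a + 8) + 1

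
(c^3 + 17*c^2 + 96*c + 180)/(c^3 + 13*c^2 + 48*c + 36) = (c + 5)/(c + 1)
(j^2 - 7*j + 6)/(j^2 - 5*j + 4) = (j - 6)/(j - 4)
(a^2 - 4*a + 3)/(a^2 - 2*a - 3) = (a - 1)/(a + 1)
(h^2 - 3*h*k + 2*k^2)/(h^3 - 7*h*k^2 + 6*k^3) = 1/(h + 3*k)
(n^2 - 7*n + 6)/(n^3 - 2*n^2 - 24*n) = (n - 1)/(n*(n + 4))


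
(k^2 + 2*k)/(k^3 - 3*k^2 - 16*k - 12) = k/(k^2 - 5*k - 6)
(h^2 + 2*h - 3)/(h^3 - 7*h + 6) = 1/(h - 2)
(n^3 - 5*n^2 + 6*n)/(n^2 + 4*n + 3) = n*(n^2 - 5*n + 6)/(n^2 + 4*n + 3)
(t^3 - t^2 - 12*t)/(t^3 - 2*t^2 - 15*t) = (t - 4)/(t - 5)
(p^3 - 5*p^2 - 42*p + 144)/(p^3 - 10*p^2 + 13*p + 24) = (p + 6)/(p + 1)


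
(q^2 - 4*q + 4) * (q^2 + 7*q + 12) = q^4 + 3*q^3 - 12*q^2 - 20*q + 48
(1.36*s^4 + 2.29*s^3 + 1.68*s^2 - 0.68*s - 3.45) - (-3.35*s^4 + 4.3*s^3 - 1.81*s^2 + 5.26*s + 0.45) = 4.71*s^4 - 2.01*s^3 + 3.49*s^2 - 5.94*s - 3.9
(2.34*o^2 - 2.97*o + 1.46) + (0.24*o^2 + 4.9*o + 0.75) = 2.58*o^2 + 1.93*o + 2.21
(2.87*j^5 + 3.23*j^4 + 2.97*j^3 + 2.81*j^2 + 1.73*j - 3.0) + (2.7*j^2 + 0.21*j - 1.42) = 2.87*j^5 + 3.23*j^4 + 2.97*j^3 + 5.51*j^2 + 1.94*j - 4.42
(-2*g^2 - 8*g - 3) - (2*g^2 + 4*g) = -4*g^2 - 12*g - 3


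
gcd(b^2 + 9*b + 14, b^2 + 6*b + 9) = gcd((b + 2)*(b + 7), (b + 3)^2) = 1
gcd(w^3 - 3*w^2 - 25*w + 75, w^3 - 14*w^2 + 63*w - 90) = w^2 - 8*w + 15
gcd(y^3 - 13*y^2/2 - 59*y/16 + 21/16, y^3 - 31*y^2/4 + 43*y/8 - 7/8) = y^2 - 29*y/4 + 7/4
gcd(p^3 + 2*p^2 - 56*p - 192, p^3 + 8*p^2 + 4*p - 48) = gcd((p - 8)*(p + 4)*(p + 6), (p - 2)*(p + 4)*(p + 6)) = p^2 + 10*p + 24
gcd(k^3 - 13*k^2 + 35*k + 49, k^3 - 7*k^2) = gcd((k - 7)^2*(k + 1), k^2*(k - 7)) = k - 7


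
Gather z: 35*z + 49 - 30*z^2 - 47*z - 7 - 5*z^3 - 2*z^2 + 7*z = -5*z^3 - 32*z^2 - 5*z + 42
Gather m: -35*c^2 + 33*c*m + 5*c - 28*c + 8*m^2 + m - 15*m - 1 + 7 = -35*c^2 - 23*c + 8*m^2 + m*(33*c - 14) + 6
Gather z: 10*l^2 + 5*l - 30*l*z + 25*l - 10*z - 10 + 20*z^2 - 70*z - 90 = 10*l^2 + 30*l + 20*z^2 + z*(-30*l - 80) - 100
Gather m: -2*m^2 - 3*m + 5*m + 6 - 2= -2*m^2 + 2*m + 4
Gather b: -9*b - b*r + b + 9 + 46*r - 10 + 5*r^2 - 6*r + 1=b*(-r - 8) + 5*r^2 + 40*r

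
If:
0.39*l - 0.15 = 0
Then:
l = 0.38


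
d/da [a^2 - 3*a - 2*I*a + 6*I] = 2*a - 3 - 2*I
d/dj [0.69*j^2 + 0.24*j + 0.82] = 1.38*j + 0.24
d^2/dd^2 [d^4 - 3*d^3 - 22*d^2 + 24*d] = 12*d^2 - 18*d - 44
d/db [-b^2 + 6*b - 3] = 6 - 2*b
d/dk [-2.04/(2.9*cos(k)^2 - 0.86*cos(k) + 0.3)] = (1.7544 - 11.832*cos(k))*sin(k)/(2.9*cos(k)^2 - 0.86*cos(k) + 0.3)^2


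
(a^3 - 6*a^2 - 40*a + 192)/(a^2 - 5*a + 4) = (a^2 - 2*a - 48)/(a - 1)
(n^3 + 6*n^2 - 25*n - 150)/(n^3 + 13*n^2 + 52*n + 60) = (n - 5)/(n + 2)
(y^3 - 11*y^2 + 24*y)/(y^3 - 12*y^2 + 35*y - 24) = y/(y - 1)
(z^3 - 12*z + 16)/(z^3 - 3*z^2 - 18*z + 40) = (z - 2)/(z - 5)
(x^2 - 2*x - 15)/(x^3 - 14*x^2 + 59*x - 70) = (x + 3)/(x^2 - 9*x + 14)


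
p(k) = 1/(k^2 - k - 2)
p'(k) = (1 - 2*k)/(k^2 - k - 2)^2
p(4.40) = 0.08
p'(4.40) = -0.05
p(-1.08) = 4.06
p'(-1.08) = 52.05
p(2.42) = 0.70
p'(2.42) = -1.86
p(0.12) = -0.47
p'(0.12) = 0.17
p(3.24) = 0.19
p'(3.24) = -0.20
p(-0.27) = -0.60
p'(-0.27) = 0.56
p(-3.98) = 0.06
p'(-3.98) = 0.03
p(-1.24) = 1.29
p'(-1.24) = 5.76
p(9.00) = 0.01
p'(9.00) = 0.00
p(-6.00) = 0.02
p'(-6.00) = 0.01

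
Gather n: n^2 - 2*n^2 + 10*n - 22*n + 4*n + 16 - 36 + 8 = -n^2 - 8*n - 12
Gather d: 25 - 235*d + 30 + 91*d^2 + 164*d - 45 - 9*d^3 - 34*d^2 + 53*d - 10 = -9*d^3 + 57*d^2 - 18*d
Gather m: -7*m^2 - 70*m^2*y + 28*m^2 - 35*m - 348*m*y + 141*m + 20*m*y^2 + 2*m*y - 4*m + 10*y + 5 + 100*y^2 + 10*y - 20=m^2*(21 - 70*y) + m*(20*y^2 - 346*y + 102) + 100*y^2 + 20*y - 15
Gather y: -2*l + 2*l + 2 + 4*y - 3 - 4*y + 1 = 0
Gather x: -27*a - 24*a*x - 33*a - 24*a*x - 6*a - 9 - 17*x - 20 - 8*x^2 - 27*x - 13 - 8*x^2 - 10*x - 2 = -66*a - 16*x^2 + x*(-48*a - 54) - 44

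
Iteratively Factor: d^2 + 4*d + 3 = (d + 3)*(d + 1)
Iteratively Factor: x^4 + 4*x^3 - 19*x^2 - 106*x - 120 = (x - 5)*(x^3 + 9*x^2 + 26*x + 24) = (x - 5)*(x + 3)*(x^2 + 6*x + 8) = (x - 5)*(x + 2)*(x + 3)*(x + 4)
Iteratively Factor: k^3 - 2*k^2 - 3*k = (k - 3)*(k^2 + k) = k*(k - 3)*(k + 1)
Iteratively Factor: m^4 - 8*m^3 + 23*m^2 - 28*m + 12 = (m - 2)*(m^3 - 6*m^2 + 11*m - 6) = (m - 2)*(m - 1)*(m^2 - 5*m + 6) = (m - 3)*(m - 2)*(m - 1)*(m - 2)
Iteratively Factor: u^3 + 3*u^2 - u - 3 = (u - 1)*(u^2 + 4*u + 3) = (u - 1)*(u + 1)*(u + 3)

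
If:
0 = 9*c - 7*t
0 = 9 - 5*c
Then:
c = 9/5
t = 81/35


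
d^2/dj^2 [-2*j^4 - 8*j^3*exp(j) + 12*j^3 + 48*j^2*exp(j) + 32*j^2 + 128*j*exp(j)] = -8*j^3*exp(j) - 24*j^2 + 272*j*exp(j) + 72*j + 352*exp(j) + 64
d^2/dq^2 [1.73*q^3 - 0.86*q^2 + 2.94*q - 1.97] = 10.38*q - 1.72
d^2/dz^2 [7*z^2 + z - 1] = 14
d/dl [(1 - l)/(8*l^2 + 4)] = (2*l^2 - 4*l - 1)/(4*(4*l^4 + 4*l^2 + 1))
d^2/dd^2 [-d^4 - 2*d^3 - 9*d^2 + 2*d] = -12*d^2 - 12*d - 18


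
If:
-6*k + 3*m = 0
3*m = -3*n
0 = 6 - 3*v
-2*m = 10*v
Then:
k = -5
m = -10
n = 10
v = 2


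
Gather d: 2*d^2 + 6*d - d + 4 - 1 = 2*d^2 + 5*d + 3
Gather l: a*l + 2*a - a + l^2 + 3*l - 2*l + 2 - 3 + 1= a + l^2 + l*(a + 1)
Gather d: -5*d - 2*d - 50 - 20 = -7*d - 70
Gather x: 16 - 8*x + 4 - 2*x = 20 - 10*x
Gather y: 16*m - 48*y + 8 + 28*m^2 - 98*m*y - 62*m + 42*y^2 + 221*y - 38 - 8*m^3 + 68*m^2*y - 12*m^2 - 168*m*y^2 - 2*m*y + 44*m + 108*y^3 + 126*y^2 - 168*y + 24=-8*m^3 + 16*m^2 - 2*m + 108*y^3 + y^2*(168 - 168*m) + y*(68*m^2 - 100*m + 5) - 6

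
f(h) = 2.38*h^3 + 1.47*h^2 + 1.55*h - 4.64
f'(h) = 7.14*h^2 + 2.94*h + 1.55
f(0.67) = -2.23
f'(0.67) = 6.72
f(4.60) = 265.25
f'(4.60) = 166.16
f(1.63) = 12.10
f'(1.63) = 25.31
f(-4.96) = -266.58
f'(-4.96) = 162.62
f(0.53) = -3.05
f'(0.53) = 5.11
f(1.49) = 8.81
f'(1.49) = 21.78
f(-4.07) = -147.06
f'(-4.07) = 107.86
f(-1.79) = -16.35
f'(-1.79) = 19.16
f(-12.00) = -3924.20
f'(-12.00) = 994.43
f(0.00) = -4.64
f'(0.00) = 1.55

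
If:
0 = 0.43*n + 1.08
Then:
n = -2.51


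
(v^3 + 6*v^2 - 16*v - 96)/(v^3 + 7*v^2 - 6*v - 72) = (v - 4)/(v - 3)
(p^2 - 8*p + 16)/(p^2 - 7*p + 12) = (p - 4)/(p - 3)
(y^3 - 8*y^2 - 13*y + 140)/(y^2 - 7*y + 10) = (y^2 - 3*y - 28)/(y - 2)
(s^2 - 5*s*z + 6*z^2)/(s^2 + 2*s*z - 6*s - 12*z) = (s^2 - 5*s*z + 6*z^2)/(s^2 + 2*s*z - 6*s - 12*z)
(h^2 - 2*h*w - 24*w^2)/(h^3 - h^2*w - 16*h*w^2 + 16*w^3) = (h - 6*w)/(h^2 - 5*h*w + 4*w^2)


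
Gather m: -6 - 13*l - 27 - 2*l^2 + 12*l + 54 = -2*l^2 - l + 21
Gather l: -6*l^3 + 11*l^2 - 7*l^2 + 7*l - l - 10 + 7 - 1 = -6*l^3 + 4*l^2 + 6*l - 4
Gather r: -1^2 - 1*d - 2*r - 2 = -d - 2*r - 3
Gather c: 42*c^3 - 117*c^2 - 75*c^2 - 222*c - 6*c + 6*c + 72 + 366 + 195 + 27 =42*c^3 - 192*c^2 - 222*c + 660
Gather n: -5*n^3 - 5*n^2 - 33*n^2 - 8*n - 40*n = -5*n^3 - 38*n^2 - 48*n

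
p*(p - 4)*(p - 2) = p^3 - 6*p^2 + 8*p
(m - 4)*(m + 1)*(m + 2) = m^3 - m^2 - 10*m - 8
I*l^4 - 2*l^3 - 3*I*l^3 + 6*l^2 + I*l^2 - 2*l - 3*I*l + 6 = (l - 3)*(l + I)*(l + 2*I)*(I*l + 1)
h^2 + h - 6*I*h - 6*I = (h + 1)*(h - 6*I)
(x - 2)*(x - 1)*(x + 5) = x^3 + 2*x^2 - 13*x + 10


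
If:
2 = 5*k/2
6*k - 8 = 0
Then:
No Solution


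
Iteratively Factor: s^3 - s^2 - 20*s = (s - 5)*(s^2 + 4*s) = (s - 5)*(s + 4)*(s)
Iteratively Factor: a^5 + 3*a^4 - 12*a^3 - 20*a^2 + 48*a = (a + 4)*(a^4 - a^3 - 8*a^2 + 12*a) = (a - 2)*(a + 4)*(a^3 + a^2 - 6*a) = (a - 2)^2*(a + 4)*(a^2 + 3*a) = (a - 2)^2*(a + 3)*(a + 4)*(a)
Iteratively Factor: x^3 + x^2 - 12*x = (x - 3)*(x^2 + 4*x) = x*(x - 3)*(x + 4)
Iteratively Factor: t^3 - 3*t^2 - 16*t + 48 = (t - 4)*(t^2 + t - 12) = (t - 4)*(t + 4)*(t - 3)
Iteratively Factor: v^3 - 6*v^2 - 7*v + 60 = (v - 5)*(v^2 - v - 12) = (v - 5)*(v - 4)*(v + 3)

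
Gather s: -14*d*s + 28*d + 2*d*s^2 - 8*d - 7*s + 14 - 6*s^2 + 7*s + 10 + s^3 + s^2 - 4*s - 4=20*d + s^3 + s^2*(2*d - 5) + s*(-14*d - 4) + 20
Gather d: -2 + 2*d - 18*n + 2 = 2*d - 18*n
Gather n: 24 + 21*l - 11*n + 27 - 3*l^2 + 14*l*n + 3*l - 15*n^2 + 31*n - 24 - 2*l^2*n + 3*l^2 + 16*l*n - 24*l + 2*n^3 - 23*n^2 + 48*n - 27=2*n^3 - 38*n^2 + n*(-2*l^2 + 30*l + 68)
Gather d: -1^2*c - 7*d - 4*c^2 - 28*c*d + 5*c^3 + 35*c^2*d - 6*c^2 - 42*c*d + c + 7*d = 5*c^3 - 10*c^2 + d*(35*c^2 - 70*c)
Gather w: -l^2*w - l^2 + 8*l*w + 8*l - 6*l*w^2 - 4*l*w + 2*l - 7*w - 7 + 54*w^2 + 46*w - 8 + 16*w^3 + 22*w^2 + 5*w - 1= -l^2 + 10*l + 16*w^3 + w^2*(76 - 6*l) + w*(-l^2 + 4*l + 44) - 16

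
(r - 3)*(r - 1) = r^2 - 4*r + 3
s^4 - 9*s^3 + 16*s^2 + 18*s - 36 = (s - 6)*(s - 3)*(s - sqrt(2))*(s + sqrt(2))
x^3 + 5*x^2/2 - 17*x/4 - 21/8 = (x - 3/2)*(x + 1/2)*(x + 7/2)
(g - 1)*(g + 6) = g^2 + 5*g - 6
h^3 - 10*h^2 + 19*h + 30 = (h - 6)*(h - 5)*(h + 1)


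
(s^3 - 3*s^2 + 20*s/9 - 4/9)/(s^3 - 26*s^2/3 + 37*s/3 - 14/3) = (3*s^2 - 7*s + 2)/(3*(s^2 - 8*s + 7))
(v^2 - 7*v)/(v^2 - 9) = v*(v - 7)/(v^2 - 9)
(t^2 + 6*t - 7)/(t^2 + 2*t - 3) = (t + 7)/(t + 3)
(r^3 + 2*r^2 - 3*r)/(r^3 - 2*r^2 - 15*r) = (r - 1)/(r - 5)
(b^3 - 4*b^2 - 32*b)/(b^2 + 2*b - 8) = b*(b - 8)/(b - 2)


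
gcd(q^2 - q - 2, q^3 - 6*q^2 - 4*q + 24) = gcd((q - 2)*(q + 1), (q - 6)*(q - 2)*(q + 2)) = q - 2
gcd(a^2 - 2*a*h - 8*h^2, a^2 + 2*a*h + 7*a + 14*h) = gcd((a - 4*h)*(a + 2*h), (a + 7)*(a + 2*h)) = a + 2*h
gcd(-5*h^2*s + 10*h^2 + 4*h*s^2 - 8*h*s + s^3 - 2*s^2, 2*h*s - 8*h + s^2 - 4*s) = 1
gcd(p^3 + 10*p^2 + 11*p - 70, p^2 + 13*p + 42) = p + 7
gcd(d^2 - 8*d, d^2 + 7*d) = d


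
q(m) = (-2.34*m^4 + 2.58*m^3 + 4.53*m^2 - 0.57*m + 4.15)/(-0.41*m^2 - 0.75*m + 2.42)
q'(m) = (0.82*m + 0.75)*(-2.34*m^4 + 2.58*m^3 + 4.53*m^2 - 0.57*m + 4.15)/(-0.41*m^2 - 0.75*m + 2.42)^2 + (-9.36*m^3 + 7.74*m^2 + 9.06*m - 0.57)/(-0.41*m^2 - 0.75*m + 2.42) = (1.9188*m^5 + 4.2072*m^4 - 26.5212*m^3 + 15.0996*m^2 + 25.3282*m + 1.7331)/(0.1681*m^4 + 0.615*m^3 - 1.4219*m^2 - 3.63*m + 5.8564)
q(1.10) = 8.20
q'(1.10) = 18.06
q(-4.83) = 412.12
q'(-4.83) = 37.55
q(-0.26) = 1.76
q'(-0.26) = -0.50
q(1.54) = 35.12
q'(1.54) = 233.18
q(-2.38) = -41.80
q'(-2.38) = 105.24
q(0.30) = 2.06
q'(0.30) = 2.15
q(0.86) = 5.01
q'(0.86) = 9.70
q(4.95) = 86.40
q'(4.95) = 42.85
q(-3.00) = -216.91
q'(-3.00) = 679.13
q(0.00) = 1.71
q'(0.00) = 0.30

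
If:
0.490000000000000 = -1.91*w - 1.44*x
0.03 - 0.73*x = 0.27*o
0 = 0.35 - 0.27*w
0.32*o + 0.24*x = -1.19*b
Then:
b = -1.11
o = 5.68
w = 1.30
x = -2.06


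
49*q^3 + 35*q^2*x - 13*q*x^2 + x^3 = (-7*q + x)^2*(q + x)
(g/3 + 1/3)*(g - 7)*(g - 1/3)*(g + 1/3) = g^4/3 - 2*g^3 - 64*g^2/27 + 2*g/9 + 7/27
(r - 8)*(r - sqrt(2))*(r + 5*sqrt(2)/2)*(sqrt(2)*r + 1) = sqrt(2)*r^4 - 8*sqrt(2)*r^3 + 4*r^3 - 32*r^2 - 7*sqrt(2)*r^2/2 - 5*r + 28*sqrt(2)*r + 40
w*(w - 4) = w^2 - 4*w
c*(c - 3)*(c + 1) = c^3 - 2*c^2 - 3*c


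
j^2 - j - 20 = (j - 5)*(j + 4)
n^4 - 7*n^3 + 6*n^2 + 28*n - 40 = (n - 5)*(n - 2)^2*(n + 2)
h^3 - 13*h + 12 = (h - 3)*(h - 1)*(h + 4)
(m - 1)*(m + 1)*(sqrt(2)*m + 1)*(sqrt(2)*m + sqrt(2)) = 2*m^4 + sqrt(2)*m^3 + 2*m^3 - 2*m^2 + sqrt(2)*m^2 - 2*m - sqrt(2)*m - sqrt(2)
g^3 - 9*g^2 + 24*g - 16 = (g - 4)^2*(g - 1)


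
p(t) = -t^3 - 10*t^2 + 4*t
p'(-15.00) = -371.00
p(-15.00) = 1065.00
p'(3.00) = -83.00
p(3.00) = -105.00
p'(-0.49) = 13.08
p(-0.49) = -4.24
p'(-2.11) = 32.84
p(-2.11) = -43.57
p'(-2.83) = 36.57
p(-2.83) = -68.74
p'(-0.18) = 7.50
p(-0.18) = -1.04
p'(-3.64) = 37.05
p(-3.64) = -98.83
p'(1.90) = -44.83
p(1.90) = -35.36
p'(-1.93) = 31.43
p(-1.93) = -37.78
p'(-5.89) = 17.72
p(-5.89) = -166.14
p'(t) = -3*t^2 - 20*t + 4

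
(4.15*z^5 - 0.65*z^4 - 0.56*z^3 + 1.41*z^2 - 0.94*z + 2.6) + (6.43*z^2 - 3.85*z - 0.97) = 4.15*z^5 - 0.65*z^4 - 0.56*z^3 + 7.84*z^2 - 4.79*z + 1.63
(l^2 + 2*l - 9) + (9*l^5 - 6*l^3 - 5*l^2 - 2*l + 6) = 9*l^5 - 6*l^3 - 4*l^2 - 3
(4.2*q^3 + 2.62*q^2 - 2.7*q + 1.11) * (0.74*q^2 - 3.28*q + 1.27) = 3.108*q^5 - 11.8372*q^4 - 5.2576*q^3 + 13.0048*q^2 - 7.0698*q + 1.4097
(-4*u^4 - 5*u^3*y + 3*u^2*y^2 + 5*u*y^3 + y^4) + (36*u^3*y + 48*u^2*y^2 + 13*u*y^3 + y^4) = -4*u^4 + 31*u^3*y + 51*u^2*y^2 + 18*u*y^3 + 2*y^4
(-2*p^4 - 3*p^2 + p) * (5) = -10*p^4 - 15*p^2 + 5*p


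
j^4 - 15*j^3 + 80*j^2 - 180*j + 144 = (j - 6)*(j - 4)*(j - 3)*(j - 2)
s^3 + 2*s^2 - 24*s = s*(s - 4)*(s + 6)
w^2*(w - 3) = w^3 - 3*w^2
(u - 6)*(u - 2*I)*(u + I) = u^3 - 6*u^2 - I*u^2 + 2*u + 6*I*u - 12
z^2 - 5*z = z*(z - 5)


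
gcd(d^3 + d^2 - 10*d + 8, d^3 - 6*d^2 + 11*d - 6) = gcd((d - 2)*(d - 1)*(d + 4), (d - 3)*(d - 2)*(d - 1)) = d^2 - 3*d + 2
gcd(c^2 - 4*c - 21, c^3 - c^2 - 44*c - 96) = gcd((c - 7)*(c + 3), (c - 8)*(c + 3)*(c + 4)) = c + 3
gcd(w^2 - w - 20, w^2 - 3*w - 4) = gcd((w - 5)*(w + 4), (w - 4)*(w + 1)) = 1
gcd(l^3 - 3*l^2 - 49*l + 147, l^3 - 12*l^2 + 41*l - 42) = l^2 - 10*l + 21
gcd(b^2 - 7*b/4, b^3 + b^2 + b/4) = b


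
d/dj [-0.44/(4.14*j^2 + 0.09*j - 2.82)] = (3.6432*j + 0.0396)/(4.14*j^2 + 0.09*j - 2.82)^2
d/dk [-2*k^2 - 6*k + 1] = -4*k - 6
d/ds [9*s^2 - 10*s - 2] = 18*s - 10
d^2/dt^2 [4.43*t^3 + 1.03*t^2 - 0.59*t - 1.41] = 26.58*t + 2.06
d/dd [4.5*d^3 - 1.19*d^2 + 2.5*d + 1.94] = 13.5*d^2 - 2.38*d + 2.5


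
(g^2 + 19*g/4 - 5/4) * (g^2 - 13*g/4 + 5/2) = g^4 + 3*g^3/2 - 227*g^2/16 + 255*g/16 - 25/8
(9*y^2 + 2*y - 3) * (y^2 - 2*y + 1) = 9*y^4 - 16*y^3 + 2*y^2 + 8*y - 3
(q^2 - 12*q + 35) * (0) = 0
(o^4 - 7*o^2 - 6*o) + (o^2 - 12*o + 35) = o^4 - 6*o^2 - 18*o + 35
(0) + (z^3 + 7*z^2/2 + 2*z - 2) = z^3 + 7*z^2/2 + 2*z - 2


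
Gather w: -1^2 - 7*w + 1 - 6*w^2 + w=-6*w^2 - 6*w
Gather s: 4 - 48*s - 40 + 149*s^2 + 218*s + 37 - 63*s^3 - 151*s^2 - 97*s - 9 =-63*s^3 - 2*s^2 + 73*s - 8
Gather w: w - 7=w - 7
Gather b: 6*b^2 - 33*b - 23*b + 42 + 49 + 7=6*b^2 - 56*b + 98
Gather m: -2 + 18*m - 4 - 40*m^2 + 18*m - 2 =-40*m^2 + 36*m - 8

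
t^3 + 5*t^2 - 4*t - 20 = (t - 2)*(t + 2)*(t + 5)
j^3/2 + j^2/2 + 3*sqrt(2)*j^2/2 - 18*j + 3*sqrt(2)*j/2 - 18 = (j/2 + 1/2)*(j - 3*sqrt(2))*(j + 6*sqrt(2))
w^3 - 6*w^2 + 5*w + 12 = (w - 4)*(w - 3)*(w + 1)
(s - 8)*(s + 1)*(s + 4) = s^3 - 3*s^2 - 36*s - 32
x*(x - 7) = x^2 - 7*x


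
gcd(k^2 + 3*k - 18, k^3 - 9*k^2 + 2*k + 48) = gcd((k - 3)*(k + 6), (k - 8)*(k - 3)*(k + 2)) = k - 3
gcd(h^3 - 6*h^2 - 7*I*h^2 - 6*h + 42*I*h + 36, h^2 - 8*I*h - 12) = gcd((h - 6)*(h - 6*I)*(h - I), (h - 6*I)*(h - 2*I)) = h - 6*I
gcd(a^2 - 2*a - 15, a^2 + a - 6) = a + 3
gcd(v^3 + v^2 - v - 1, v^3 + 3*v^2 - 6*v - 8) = v + 1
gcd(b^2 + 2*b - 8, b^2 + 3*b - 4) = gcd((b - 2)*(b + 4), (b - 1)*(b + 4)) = b + 4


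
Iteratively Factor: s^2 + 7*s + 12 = (s + 3)*(s + 4)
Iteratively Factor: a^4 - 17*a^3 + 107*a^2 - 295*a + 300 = (a - 5)*(a^3 - 12*a^2 + 47*a - 60) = (a - 5)*(a - 4)*(a^2 - 8*a + 15) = (a - 5)*(a - 4)*(a - 3)*(a - 5)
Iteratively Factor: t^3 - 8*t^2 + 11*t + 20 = (t - 5)*(t^2 - 3*t - 4) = (t - 5)*(t - 4)*(t + 1)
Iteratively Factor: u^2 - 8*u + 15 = (u - 3)*(u - 5)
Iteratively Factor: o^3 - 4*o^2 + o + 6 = (o - 3)*(o^2 - o - 2) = (o - 3)*(o + 1)*(o - 2)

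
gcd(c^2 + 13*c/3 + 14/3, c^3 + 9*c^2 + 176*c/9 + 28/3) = c + 7/3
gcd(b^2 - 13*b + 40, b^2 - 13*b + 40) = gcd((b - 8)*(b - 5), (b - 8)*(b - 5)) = b^2 - 13*b + 40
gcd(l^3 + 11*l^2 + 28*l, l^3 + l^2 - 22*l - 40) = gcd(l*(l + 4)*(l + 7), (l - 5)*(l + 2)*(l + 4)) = l + 4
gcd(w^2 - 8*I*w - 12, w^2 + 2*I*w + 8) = w - 2*I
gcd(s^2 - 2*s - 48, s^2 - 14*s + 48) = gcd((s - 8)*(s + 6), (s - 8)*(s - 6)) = s - 8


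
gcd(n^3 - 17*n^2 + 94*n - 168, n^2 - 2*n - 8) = n - 4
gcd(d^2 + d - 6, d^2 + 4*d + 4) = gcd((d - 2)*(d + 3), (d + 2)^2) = 1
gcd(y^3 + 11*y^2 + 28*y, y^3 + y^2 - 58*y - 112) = y + 7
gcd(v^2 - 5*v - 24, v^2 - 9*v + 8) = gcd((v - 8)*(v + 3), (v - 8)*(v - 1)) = v - 8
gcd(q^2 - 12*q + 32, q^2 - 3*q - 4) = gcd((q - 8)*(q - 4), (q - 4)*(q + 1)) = q - 4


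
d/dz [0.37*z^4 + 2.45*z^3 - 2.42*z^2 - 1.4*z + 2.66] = 1.48*z^3 + 7.35*z^2 - 4.84*z - 1.4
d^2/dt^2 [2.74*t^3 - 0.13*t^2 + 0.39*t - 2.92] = 16.44*t - 0.26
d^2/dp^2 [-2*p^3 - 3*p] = -12*p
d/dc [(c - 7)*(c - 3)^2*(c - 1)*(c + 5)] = 5*c^4 - 36*c^3 - 18*c^2 + 412*c - 507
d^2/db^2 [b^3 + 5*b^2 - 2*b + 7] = 6*b + 10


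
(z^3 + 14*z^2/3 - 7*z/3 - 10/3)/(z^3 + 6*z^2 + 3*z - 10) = (z + 2/3)/(z + 2)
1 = 1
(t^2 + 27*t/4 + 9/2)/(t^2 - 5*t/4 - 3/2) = (t + 6)/(t - 2)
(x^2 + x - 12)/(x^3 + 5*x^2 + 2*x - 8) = (x - 3)/(x^2 + x - 2)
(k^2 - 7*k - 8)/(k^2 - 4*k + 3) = (k^2 - 7*k - 8)/(k^2 - 4*k + 3)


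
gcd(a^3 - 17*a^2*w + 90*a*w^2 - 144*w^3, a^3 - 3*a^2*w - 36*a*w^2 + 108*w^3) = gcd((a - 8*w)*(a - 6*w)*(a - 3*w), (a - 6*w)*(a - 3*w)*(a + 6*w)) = a^2 - 9*a*w + 18*w^2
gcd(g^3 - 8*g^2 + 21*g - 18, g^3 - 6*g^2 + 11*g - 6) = g^2 - 5*g + 6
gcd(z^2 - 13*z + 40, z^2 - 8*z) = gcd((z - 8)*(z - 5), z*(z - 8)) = z - 8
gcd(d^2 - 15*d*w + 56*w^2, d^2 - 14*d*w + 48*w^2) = -d + 8*w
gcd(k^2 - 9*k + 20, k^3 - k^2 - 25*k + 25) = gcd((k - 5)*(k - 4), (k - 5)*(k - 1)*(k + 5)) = k - 5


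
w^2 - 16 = (w - 4)*(w + 4)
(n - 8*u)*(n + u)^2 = n^3 - 6*n^2*u - 15*n*u^2 - 8*u^3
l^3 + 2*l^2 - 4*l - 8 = (l - 2)*(l + 2)^2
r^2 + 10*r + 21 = (r + 3)*(r + 7)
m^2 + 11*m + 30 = (m + 5)*(m + 6)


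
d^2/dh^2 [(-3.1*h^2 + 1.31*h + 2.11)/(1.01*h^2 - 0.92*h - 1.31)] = (-3.08837800000001*h^3 - 11.695194*h^2 - 1.364106*h - 4.642154)/(1.030301*h^6 - 2.815476*h^5 - 1.444401*h^4 + 6.524824*h^3 + 1.873431*h^2 - 4.736436*h - 2.248091)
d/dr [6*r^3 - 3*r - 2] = 18*r^2 - 3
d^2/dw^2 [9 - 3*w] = 0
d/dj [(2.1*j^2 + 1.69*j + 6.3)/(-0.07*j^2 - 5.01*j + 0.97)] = (-10.4027*j^2 + 4.956*j + 33.2023)/(0.0049*j^4 + 0.7014*j^3 + 24.9643*j^2 - 9.7194*j + 0.9409)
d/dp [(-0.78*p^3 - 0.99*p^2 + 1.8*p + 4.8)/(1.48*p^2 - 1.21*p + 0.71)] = (-1.1544*p^4 + 1.8876*p^3 - 3.1275*p^2 - 15.6138*p + 7.086)/(2.1904*p^4 - 3.5816*p^3 + 3.5657*p^2 - 1.7182*p + 0.5041)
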